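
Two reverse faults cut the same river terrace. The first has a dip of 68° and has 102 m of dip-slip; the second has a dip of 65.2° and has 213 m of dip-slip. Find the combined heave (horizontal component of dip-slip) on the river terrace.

128 m

heave_A = 102 × cos(68°) = 38.21 m
heave_B = 213 × cos(65.2°) = 89.34 m
total = 38.21 + 89.34 = 128 m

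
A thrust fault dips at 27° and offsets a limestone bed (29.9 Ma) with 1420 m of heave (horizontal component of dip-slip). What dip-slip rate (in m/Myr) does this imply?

dip-slip = heave / cos(dip) = 1420 m / cos(27°) = 1594 m
rate = 1594 m / 29.9 Ma = 0.0000533 m/yr = 53.3 m/Myr

53.3 m/Myr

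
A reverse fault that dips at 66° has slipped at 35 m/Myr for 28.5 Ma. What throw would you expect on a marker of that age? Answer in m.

dip-slip = rate × time = 35 m/Myr × 28.5 Ma = 997.5 m
throw = dip-slip × sin(dip) = 997.5 × sin(66°) = 911 m

911 m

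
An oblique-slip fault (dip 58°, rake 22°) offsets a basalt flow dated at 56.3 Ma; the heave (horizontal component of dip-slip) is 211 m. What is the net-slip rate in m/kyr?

0.0189 m/kyr

dip-slip = heave / cos(dip) = 211 / cos(58°) = 398.2 m
net slip = dip-slip / sin(rake) = 398.2 / sin(22°) = 1063 m
rate = 1063 m / 56.3 Ma = 0.0000189 m/yr = 0.0189 m/kyr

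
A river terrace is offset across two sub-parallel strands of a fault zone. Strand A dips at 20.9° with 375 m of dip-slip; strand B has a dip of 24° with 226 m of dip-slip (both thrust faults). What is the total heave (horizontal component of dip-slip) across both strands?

557 m

heave_A = 375 × cos(20.9°) = 350.3 m
heave_B = 226 × cos(24°) = 206.5 m
total = 350.3 + 206.5 = 557 m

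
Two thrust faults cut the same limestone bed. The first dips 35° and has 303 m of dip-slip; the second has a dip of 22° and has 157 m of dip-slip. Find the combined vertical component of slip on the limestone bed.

233 m

throw_A = 303 × sin(35°) = 173.8 m
throw_B = 157 × sin(22°) = 58.81 m
total = 173.8 + 58.81 = 233 m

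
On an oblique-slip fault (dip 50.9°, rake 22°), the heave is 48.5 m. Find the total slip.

205 m

dip-slip = heave / cos(dip) = 48.5 / cos(50.9°) = 76.90 m
net slip = dip-slip / sin(rake) = 76.90 / sin(22°) = 205 m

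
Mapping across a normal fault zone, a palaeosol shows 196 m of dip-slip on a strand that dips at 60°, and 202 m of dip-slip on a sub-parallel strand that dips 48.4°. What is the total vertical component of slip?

321 m

throw_A = 196 × sin(60°) = 169.7 m
throw_B = 202 × sin(48.4°) = 151.1 m
total = 169.7 + 151.1 = 321 m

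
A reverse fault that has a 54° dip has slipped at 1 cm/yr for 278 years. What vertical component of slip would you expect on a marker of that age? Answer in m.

dip-slip = rate × time = 1 cm/yr × 278 years = 2.780 m
throw = dip-slip × sin(dip) = 2.780 × sin(54°) = 2.25 m

2.25 m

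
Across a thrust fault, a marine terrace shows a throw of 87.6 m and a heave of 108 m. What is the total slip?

139 m

net slip = √(throw² + heave²) = √(87.6² + 108²) = 139 m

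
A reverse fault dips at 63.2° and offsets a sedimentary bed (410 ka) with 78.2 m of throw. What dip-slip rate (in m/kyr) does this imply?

dip-slip = throw / sin(dip) = 78.2 m / sin(63.2°) = 87.61 m
rate = 87.61 m / 410 ka = 0.000214 m/yr = 0.214 m/kyr

0.214 m/kyr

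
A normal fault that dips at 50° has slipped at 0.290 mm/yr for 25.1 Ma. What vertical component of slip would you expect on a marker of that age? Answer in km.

5.58 km

dip-slip = rate × time = 0.290 mm/yr × 25.1 Ma = 7279 m
throw = dip-slip × sin(dip) = 7279 × sin(50°) = 5580 m = 5.58 km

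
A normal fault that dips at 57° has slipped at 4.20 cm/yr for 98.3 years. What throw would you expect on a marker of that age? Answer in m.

3.46 m

dip-slip = rate × time = 4.20 cm/yr × 98.3 years = 4.129 m
throw = dip-slip × sin(dip) = 4.129 × sin(57°) = 3.46 m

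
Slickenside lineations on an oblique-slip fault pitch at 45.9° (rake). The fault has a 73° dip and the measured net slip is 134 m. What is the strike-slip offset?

93.3 m

strike-slip = net slip × cos(rake) = 134 m × cos(45.9°) = 93.3 m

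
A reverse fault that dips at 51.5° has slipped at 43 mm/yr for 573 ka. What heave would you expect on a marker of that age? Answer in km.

15.3 km

dip-slip = rate × time = 43 mm/yr × 573 ka = 24640 m
heave = dip-slip × cos(dip) = 24640 × cos(51.5°) = 15300 m = 15.3 km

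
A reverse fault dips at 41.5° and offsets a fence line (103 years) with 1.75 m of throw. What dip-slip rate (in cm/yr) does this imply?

2.56 cm/yr

dip-slip = throw / sin(dip) = 1.75 m / sin(41.5°) = 2.641 m
rate = 2.641 m / 103 years = 0.0256 m/yr = 2.56 cm/yr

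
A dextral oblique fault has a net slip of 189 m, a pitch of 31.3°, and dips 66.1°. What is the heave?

39.8 m

dip-slip = net slip × sin(rake) = 189 m × sin(31.3°) = 98.19 m
heave = dip-slip × cos(dip) = 98.19 × cos(66.1°) = 39.8 m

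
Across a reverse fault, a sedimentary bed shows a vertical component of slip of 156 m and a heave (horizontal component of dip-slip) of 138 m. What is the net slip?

208 m

net slip = √(throw² + heave²) = √(156² + 138²) = 208 m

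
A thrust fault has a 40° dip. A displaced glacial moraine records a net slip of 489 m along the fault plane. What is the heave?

heave = dip-slip × cos(dip) = 489 m × cos(40°) = 375 m

375 m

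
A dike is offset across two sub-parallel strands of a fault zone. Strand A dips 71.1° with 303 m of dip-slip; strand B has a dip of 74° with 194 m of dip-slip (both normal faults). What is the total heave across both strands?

heave_A = 303 × cos(71.1°) = 98.15 m
heave_B = 194 × cos(74°) = 53.47 m
total = 98.15 + 53.47 = 152 m

152 m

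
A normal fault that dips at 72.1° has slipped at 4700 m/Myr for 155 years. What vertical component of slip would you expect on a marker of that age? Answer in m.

0.693 m

dip-slip = rate × time = 4700 m/Myr × 155 years = 0.7285 m
throw = dip-slip × sin(dip) = 0.7285 × sin(72.1°) = 0.693 m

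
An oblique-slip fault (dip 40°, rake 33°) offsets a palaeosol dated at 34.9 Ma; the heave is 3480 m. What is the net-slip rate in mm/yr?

dip-slip = heave / cos(dip) = 3480 / cos(40°) = 4543 m
net slip = dip-slip / sin(rake) = 4543 / sin(33°) = 8341 m
rate = 8341 m / 34.9 Ma = 0.000239 m/yr = 0.239 mm/yr

0.239 mm/yr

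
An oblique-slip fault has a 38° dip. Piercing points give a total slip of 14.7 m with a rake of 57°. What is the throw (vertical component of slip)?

dip-slip = net slip × sin(rake) = 14.7 m × sin(57°) = 12.33 m
throw = dip-slip × sin(dip) = 12.33 × sin(38°) = 7.59 m

7.59 m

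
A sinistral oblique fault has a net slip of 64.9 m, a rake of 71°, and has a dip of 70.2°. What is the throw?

dip-slip = net slip × sin(rake) = 64.9 m × sin(71°) = 61.36 m
throw = dip-slip × sin(dip) = 61.36 × sin(70.2°) = 57.7 m

57.7 m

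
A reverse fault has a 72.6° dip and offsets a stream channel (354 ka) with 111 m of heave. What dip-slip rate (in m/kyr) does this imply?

1.05 m/kyr

dip-slip = heave / cos(dip) = 111 m / cos(72.6°) = 371.2 m
rate = 371.2 m / 354 ka = 0.00105 m/yr = 1.05 m/kyr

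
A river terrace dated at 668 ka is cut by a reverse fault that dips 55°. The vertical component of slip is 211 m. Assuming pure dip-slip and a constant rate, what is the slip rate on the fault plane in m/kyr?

dip-slip = throw / sin(dip) = 211 m / sin(55°) = 257.6 m
rate = 257.6 m / 668 ka = 0.000386 m/yr = 0.386 m/kyr

0.386 m/kyr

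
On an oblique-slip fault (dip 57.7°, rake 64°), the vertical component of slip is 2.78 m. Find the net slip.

3.66 m

dip-slip = throw / sin(dip) = 2.78 / sin(57.7°) = 3.289 m
net slip = dip-slip / sin(rake) = 3.289 / sin(64°) = 3.66 m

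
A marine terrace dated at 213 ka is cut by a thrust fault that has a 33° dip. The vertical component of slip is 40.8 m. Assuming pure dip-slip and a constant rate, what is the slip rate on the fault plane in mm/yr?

0.352 mm/yr

dip-slip = throw / sin(dip) = 40.8 m / sin(33°) = 74.91 m
rate = 74.91 m / 213 ka = 0.000352 m/yr = 0.352 mm/yr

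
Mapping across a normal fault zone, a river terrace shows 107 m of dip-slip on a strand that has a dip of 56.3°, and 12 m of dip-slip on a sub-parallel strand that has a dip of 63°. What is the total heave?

64.8 m

heave_A = 107 × cos(56.3°) = 59.37 m
heave_B = 12 × cos(63°) = 5.448 m
total = 59.37 + 5.448 = 64.8 m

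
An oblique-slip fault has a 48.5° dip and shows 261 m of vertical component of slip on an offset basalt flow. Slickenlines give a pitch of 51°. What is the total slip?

448 m

dip-slip = throw / sin(dip) = 261 / sin(48.5°) = 348.5 m
net slip = dip-slip / sin(rake) = 348.5 / sin(51°) = 448 m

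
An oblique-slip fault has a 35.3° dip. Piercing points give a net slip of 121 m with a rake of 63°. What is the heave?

dip-slip = net slip × sin(rake) = 121 m × sin(63°) = 107.8 m
heave = dip-slip × cos(dip) = 107.8 × cos(35.3°) = 88 m

88 m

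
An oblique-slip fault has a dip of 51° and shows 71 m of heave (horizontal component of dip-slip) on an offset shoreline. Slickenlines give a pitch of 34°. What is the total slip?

202 m

dip-slip = heave / cos(dip) = 71 / cos(51°) = 112.8 m
net slip = dip-slip / sin(rake) = 112.8 / sin(34°) = 202 m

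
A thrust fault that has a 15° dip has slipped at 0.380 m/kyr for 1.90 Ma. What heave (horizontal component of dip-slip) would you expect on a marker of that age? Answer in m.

dip-slip = rate × time = 0.380 m/kyr × 1.90 Ma = 722 m
heave = dip-slip × cos(dip) = 722 × cos(15°) = 697 m

697 m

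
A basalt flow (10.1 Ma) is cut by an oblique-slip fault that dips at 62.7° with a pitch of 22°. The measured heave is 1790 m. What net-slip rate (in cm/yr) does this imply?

dip-slip = heave / cos(dip) = 1790 / cos(62.7°) = 3903 m
net slip = dip-slip / sin(rake) = 3903 / sin(22°) = 10420 m
rate = 10420 m / 10.1 Ma = 0.00103 m/yr = 0.103 cm/yr

0.103 cm/yr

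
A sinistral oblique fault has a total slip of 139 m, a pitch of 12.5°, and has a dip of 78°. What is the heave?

6.26 m

dip-slip = net slip × sin(rake) = 139 m × sin(12.5°) = 30.09 m
heave = dip-slip × cos(dip) = 30.09 × cos(78°) = 6.26 m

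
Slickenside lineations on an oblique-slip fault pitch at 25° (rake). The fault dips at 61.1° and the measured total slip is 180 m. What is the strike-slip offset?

163 m

strike-slip = net slip × cos(rake) = 180 m × cos(25°) = 163 m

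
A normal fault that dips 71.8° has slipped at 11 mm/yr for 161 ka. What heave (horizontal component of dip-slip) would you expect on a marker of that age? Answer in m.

dip-slip = rate × time = 11 mm/yr × 161 ka = 1771 m
heave = dip-slip × cos(dip) = 1771 × cos(71.8°) = 553 m

553 m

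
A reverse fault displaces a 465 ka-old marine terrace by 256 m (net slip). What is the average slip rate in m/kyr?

0.551 m/kyr

rate = 256 m / 465 ka = 0.000551 m/yr = 0.551 m/kyr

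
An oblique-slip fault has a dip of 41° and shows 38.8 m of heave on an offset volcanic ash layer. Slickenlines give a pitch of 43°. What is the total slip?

dip-slip = heave / cos(dip) = 38.8 / cos(41°) = 51.41 m
net slip = dip-slip / sin(rake) = 51.41 / sin(43°) = 75.4 m

75.4 m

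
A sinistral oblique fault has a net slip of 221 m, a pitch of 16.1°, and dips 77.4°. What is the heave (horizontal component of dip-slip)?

dip-slip = net slip × sin(rake) = 221 m × sin(16.1°) = 61.29 m
heave = dip-slip × cos(dip) = 61.29 × cos(77.4°) = 13.4 m

13.4 m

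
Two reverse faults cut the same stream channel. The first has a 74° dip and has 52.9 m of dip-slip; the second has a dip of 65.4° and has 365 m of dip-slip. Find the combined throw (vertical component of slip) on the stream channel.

throw_A = 52.9 × sin(74°) = 50.85 m
throw_B = 365 × sin(65.4°) = 331.9 m
total = 50.85 + 331.9 = 383 m

383 m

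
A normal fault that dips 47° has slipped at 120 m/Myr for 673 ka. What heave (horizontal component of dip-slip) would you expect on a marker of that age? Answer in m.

55.1 m

dip-slip = rate × time = 120 m/Myr × 673 ka = 80.76 m
heave = dip-slip × cos(dip) = 80.76 × cos(47°) = 55.1 m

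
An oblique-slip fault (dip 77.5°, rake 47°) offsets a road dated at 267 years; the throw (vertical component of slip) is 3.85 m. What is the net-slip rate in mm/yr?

20.2 mm/yr

dip-slip = throw / sin(dip) = 3.85 / sin(77.5°) = 3.943 m
net slip = dip-slip / sin(rake) = 3.943 / sin(47°) = 5.392 m
rate = 5.392 m / 267 years = 0.0202 m/yr = 20.2 mm/yr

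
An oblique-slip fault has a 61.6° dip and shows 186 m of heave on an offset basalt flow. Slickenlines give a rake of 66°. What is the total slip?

dip-slip = heave / cos(dip) = 186 / cos(61.6°) = 391.1 m
net slip = dip-slip / sin(rake) = 391.1 / sin(66°) = 428 m

428 m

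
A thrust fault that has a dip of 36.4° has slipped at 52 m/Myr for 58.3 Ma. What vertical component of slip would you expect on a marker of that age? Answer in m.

1800 m

dip-slip = rate × time = 52 m/Myr × 58.3 Ma = 3032 m
throw = dip-slip × sin(dip) = 3032 × sin(36.4°) = 1800 m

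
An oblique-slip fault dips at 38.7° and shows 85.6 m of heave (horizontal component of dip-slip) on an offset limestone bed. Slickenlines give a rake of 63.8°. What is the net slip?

dip-slip = heave / cos(dip) = 85.6 / cos(38.7°) = 109.7 m
net slip = dip-slip / sin(rake) = 109.7 / sin(63.8°) = 122 m

122 m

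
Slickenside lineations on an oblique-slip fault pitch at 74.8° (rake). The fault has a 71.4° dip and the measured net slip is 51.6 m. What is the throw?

47.2 m

dip-slip = net slip × sin(rake) = 51.6 m × sin(74.8°) = 49.79 m
throw = dip-slip × sin(dip) = 49.79 × sin(71.4°) = 47.2 m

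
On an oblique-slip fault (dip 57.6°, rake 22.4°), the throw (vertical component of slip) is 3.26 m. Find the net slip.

10.1 m

dip-slip = throw / sin(dip) = 3.26 / sin(57.6°) = 3.861 m
net slip = dip-slip / sin(rake) = 3.861 / sin(22.4°) = 10.1 m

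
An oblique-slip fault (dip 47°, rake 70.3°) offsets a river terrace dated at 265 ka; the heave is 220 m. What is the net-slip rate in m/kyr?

1.29 m/kyr

dip-slip = heave / cos(dip) = 220 / cos(47°) = 322.6 m
net slip = dip-slip / sin(rake) = 322.6 / sin(70.3°) = 342.6 m
rate = 342.6 m / 265 ka = 0.00129 m/yr = 1.29 m/kyr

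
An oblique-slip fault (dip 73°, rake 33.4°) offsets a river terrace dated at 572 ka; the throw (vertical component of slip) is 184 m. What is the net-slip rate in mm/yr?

dip-slip = throw / sin(dip) = 184 / sin(73°) = 192.4 m
net slip = dip-slip / sin(rake) = 192.4 / sin(33.4°) = 349.5 m
rate = 349.5 m / 572 ka = 0.000611 m/yr = 0.611 mm/yr

0.611 mm/yr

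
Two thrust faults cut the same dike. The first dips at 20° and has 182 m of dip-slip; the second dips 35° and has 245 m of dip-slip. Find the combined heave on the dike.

372 m

heave_A = 182 × cos(20°) = 171 m
heave_B = 245 × cos(35°) = 200.7 m
total = 171 + 200.7 = 372 m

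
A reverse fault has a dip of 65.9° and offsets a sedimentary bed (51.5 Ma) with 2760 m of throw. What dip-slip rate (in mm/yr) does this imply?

0.0587 mm/yr

dip-slip = throw / sin(dip) = 2760 m / sin(65.9°) = 3024 m
rate = 3024 m / 51.5 Ma = 0.0000587 m/yr = 0.0587 mm/yr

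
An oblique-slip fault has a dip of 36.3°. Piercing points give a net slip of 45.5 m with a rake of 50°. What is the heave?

28.1 m

dip-slip = net slip × sin(rake) = 45.5 m × sin(50°) = 34.86 m
heave = dip-slip × cos(dip) = 34.86 × cos(36.3°) = 28.1 m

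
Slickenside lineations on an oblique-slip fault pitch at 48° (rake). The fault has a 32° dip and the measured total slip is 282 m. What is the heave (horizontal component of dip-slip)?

178 m

dip-slip = net slip × sin(rake) = 282 m × sin(48°) = 209.6 m
heave = dip-slip × cos(dip) = 209.6 × cos(32°) = 178 m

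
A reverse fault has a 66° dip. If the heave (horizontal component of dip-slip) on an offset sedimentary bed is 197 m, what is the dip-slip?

484 m

dip-slip = heave / cos(dip) = 197 / cos(66°) = 484 m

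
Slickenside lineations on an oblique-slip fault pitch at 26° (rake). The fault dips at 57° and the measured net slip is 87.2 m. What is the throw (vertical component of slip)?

32.1 m

dip-slip = net slip × sin(rake) = 87.2 m × sin(26°) = 38.23 m
throw = dip-slip × sin(dip) = 38.23 × sin(57°) = 32.1 m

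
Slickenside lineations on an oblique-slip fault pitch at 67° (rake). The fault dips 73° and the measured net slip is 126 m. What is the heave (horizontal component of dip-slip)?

33.9 m

dip-slip = net slip × sin(rake) = 126 m × sin(67°) = 116 m
heave = dip-slip × cos(dip) = 116 × cos(73°) = 33.9 m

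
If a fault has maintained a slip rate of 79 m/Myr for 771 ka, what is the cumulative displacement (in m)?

60.9 m

slip = rate × time = 79 m/Myr × 771 ka = 60.9 m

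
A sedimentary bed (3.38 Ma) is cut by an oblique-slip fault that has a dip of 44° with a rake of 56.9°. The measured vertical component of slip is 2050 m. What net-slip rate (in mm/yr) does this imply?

1.04 mm/yr

dip-slip = throw / sin(dip) = 2050 / sin(44°) = 2951 m
net slip = dip-slip / sin(rake) = 2951 / sin(56.9°) = 3523 m
rate = 3523 m / 3.38 Ma = 0.00104 m/yr = 1.04 mm/yr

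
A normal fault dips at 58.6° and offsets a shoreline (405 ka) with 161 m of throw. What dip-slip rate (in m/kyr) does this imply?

dip-slip = throw / sin(dip) = 161 m / sin(58.6°) = 188.6 m
rate = 188.6 m / 405 ka = 0.000466 m/yr = 0.466 m/kyr

0.466 m/kyr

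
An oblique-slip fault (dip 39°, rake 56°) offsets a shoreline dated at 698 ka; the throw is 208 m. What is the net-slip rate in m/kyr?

dip-slip = throw / sin(dip) = 208 / sin(39°) = 330.5 m
net slip = dip-slip / sin(rake) = 330.5 / sin(56°) = 398.7 m
rate = 398.7 m / 698 ka = 0.000571 m/yr = 0.571 m/kyr

0.571 m/kyr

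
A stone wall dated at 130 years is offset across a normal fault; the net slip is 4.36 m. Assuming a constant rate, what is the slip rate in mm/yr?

33.5 mm/yr

rate = 4.36 m / 130 years = 0.0335 m/yr = 33.5 mm/yr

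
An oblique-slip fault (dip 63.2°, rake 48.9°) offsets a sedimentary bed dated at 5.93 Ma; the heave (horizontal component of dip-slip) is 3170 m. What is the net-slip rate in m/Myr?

1570 m/Myr

dip-slip = heave / cos(dip) = 3170 / cos(63.2°) = 7031 m
net slip = dip-slip / sin(rake) = 7031 / sin(48.9°) = 9330 m
rate = 9330 m / 5.93 Ma = 0.00157 m/yr = 1570 m/Myr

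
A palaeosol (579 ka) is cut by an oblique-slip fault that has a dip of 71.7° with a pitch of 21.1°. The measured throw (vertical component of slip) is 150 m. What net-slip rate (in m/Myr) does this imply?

dip-slip = throw / sin(dip) = 150 / sin(71.7°) = 158 m
net slip = dip-slip / sin(rake) = 158 / sin(21.1°) = 438.9 m
rate = 438.9 m / 579 ka = 0.000758 m/yr = 758 m/Myr

758 m/Myr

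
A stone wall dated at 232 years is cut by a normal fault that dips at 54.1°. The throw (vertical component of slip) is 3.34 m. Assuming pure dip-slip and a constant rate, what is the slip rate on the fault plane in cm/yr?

1.78 cm/yr

dip-slip = throw / sin(dip) = 3.34 m / sin(54.1°) = 4.123 m
rate = 4.123 m / 232 years = 0.0178 m/yr = 1.78 cm/yr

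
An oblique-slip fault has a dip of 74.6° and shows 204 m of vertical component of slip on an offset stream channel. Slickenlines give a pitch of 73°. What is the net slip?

221 m

dip-slip = throw / sin(dip) = 204 / sin(74.6°) = 211.6 m
net slip = dip-slip / sin(rake) = 211.6 / sin(73°) = 221 m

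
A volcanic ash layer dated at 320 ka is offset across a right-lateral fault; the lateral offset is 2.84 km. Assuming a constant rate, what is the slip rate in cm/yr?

0.887 cm/yr

rate = 2.84 km / 320 ka = 0.00887 m/yr = 0.887 cm/yr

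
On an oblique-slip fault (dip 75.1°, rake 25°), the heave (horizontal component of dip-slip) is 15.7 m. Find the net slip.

144 m

dip-slip = heave / cos(dip) = 15.7 / cos(75.1°) = 61.06 m
net slip = dip-slip / sin(rake) = 61.06 / sin(25°) = 144 m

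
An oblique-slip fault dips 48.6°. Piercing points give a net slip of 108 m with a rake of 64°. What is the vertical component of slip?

dip-slip = net slip × sin(rake) = 108 m × sin(64°) = 97.07 m
throw = dip-slip × sin(dip) = 97.07 × sin(48.6°) = 72.8 m

72.8 m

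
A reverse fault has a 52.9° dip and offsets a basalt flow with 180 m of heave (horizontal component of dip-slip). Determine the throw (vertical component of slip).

238 m

throw = heave × tan(dip) = 180 × tan(52.9°) = 238 m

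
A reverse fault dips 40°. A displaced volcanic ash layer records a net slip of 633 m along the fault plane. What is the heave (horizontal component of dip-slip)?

heave = dip-slip × cos(dip) = 633 m × cos(40°) = 485 m

485 m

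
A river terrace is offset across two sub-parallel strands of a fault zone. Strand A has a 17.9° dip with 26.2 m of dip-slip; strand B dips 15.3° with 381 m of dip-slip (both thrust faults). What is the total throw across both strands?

109 m

throw_A = 26.2 × sin(17.9°) = 8.053 m
throw_B = 381 × sin(15.3°) = 100.5 m
total = 8.053 + 100.5 = 109 m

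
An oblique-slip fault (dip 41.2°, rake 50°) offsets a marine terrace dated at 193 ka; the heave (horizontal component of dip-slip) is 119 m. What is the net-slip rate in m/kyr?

1.07 m/kyr

dip-slip = heave / cos(dip) = 119 / cos(41.2°) = 158.2 m
net slip = dip-slip / sin(rake) = 158.2 / sin(50°) = 206.5 m
rate = 206.5 m / 193 ka = 0.00107 m/yr = 1.07 m/kyr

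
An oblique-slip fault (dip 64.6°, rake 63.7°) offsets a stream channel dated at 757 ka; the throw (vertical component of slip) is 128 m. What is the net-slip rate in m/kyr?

dip-slip = throw / sin(dip) = 128 / sin(64.6°) = 141.7 m
net slip = dip-slip / sin(rake) = 141.7 / sin(63.7°) = 158.1 m
rate = 158.1 m / 757 ka = 0.000209 m/yr = 0.209 m/kyr

0.209 m/kyr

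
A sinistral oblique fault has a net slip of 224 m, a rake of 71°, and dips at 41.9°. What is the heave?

dip-slip = net slip × sin(rake) = 224 m × sin(71°) = 211.8 m
heave = dip-slip × cos(dip) = 211.8 × cos(41.9°) = 158 m

158 m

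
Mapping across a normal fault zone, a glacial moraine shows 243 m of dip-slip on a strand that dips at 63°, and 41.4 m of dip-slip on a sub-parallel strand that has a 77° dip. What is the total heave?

120 m

heave_A = 243 × cos(63°) = 110.3 m
heave_B = 41.4 × cos(77°) = 9.313 m
total = 110.3 + 9.313 = 120 m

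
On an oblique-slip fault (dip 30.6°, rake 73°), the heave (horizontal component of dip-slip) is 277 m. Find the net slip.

337 m

dip-slip = heave / cos(dip) = 277 / cos(30.6°) = 321.8 m
net slip = dip-slip / sin(rake) = 321.8 / sin(73°) = 337 m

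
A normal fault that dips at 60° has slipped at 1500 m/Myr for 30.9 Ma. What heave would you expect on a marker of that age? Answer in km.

23.2 km

dip-slip = rate × time = 1500 m/Myr × 30.9 Ma = 46350 m
heave = dip-slip × cos(dip) = 46350 × cos(60°) = 23200 m = 23.2 km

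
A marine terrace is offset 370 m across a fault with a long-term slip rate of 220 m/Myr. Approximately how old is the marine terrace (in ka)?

1680 ka

age = offset / rate = 370 m / (220 m/Myr) = 1.68e+06 yr = 1680 ka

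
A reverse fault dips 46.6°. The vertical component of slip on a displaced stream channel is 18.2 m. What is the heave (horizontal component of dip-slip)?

heave = throw / tan(dip) = 18.2 / tan(46.6°) = 17.2 m

17.2 m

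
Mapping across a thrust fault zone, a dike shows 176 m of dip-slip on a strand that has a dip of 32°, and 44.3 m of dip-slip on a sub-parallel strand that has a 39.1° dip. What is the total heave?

heave_A = 176 × cos(32°) = 149.3 m
heave_B = 44.3 × cos(39.1°) = 34.38 m
total = 149.3 + 34.38 = 184 m

184 m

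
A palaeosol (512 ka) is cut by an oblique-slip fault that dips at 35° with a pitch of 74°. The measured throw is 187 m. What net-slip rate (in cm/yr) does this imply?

0.0662 cm/yr

dip-slip = throw / sin(dip) = 187 / sin(35°) = 326 m
net slip = dip-slip / sin(rake) = 326 / sin(74°) = 339.2 m
rate = 339.2 m / 512 ka = 0.000662 m/yr = 0.0662 cm/yr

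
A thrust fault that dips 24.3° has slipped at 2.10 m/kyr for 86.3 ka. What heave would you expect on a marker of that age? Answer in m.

dip-slip = rate × time = 2.10 m/kyr × 86.3 ka = 181.2 m
heave = dip-slip × cos(dip) = 181.2 × cos(24.3°) = 165 m

165 m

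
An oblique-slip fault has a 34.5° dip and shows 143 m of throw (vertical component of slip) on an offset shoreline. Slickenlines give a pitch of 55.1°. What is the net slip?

dip-slip = throw / sin(dip) = 143 / sin(34.5°) = 252.5 m
net slip = dip-slip / sin(rake) = 252.5 / sin(55.1°) = 308 m

308 m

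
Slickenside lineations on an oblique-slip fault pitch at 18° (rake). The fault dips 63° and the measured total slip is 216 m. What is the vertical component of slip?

59.5 m

dip-slip = net slip × sin(rake) = 216 m × sin(18°) = 66.75 m
throw = dip-slip × sin(dip) = 66.75 × sin(63°) = 59.5 m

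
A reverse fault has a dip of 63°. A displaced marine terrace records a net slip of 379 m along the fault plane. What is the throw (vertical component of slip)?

throw = dip-slip × sin(dip) = 379 m × sin(63°) = 338 m

338 m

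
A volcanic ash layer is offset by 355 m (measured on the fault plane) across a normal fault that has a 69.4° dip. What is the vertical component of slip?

332 m

throw = dip-slip × sin(dip) = 355 m × sin(69.4°) = 332 m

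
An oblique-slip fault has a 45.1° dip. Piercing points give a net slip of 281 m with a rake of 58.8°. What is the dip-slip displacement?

240 m

dip-slip = net slip × sin(rake) = 281 m × sin(58.8°) = 240 m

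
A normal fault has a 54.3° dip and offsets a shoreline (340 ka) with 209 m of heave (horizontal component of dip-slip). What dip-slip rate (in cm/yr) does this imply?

0.105 cm/yr

dip-slip = heave / cos(dip) = 209 m / cos(54.3°) = 358.2 m
rate = 358.2 m / 340 ka = 0.00105 m/yr = 0.105 cm/yr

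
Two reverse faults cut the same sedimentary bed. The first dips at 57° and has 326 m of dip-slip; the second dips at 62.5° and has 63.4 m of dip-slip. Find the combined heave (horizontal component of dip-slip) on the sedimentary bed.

207 m

heave_A = 326 × cos(57°) = 177.6 m
heave_B = 63.4 × cos(62.5°) = 29.27 m
total = 177.6 + 29.27 = 207 m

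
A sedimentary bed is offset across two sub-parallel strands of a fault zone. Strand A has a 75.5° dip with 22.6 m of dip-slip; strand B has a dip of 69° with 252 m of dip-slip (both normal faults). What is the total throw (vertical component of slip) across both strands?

257 m

throw_A = 22.6 × sin(75.5°) = 21.88 m
throw_B = 252 × sin(69°) = 235.3 m
total = 21.88 + 235.3 = 257 m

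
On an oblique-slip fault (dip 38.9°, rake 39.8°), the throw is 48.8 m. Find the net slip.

dip-slip = throw / sin(dip) = 48.8 / sin(38.9°) = 77.71 m
net slip = dip-slip / sin(rake) = 77.71 / sin(39.8°) = 121 m

121 m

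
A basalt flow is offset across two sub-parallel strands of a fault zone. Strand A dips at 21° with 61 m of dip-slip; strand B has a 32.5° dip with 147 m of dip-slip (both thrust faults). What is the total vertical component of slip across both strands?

throw_A = 61 × sin(21°) = 21.86 m
throw_B = 147 × sin(32.5°) = 78.98 m
total = 21.86 + 78.98 = 101 m

101 m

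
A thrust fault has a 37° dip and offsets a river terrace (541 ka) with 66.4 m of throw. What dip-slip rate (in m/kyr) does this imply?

dip-slip = throw / sin(dip) = 66.4 m / sin(37°) = 110.3 m
rate = 110.3 m / 541 ka = 0.000204 m/yr = 0.204 m/kyr

0.204 m/kyr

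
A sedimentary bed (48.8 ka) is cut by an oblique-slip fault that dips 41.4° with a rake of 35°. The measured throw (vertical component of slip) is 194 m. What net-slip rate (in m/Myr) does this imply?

10500 m/Myr

dip-slip = throw / sin(dip) = 194 / sin(41.4°) = 293.4 m
net slip = dip-slip / sin(rake) = 293.4 / sin(35°) = 511.5 m
rate = 511.5 m / 48.8 ka = 0.0105 m/yr = 10500 m/Myr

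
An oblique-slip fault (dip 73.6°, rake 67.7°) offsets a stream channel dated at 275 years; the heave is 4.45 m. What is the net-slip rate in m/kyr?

61.9 m/kyr

dip-slip = heave / cos(dip) = 4.45 / cos(73.6°) = 15.76 m
net slip = dip-slip / sin(rake) = 15.76 / sin(67.7°) = 17.04 m
rate = 17.04 m / 275 years = 0.0619 m/yr = 61.9 m/kyr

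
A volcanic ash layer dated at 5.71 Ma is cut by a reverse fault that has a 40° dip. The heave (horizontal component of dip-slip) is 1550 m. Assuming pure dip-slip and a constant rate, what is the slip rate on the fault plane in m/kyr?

dip-slip = heave / cos(dip) = 1550 m / cos(40°) = 2023 m
rate = 2023 m / 5.71 Ma = 0.000354 m/yr = 0.354 m/kyr

0.354 m/kyr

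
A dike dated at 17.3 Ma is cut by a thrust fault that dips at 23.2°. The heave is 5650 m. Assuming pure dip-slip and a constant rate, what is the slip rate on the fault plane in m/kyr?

dip-slip = heave / cos(dip) = 5650 m / cos(23.2°) = 6147 m
rate = 6147 m / 17.3 Ma = 0.000355 m/yr = 0.355 m/kyr

0.355 m/kyr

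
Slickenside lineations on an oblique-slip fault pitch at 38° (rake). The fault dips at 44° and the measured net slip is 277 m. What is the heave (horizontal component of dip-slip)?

dip-slip = net slip × sin(rake) = 277 m × sin(38°) = 170.5 m
heave = dip-slip × cos(dip) = 170.5 × cos(44°) = 123 m

123 m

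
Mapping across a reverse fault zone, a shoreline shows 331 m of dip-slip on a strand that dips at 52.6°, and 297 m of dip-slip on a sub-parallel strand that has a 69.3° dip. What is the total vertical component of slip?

throw_A = 331 × sin(52.6°) = 263 m
throw_B = 297 × sin(69.3°) = 277.8 m
total = 263 + 277.8 = 541 m

541 m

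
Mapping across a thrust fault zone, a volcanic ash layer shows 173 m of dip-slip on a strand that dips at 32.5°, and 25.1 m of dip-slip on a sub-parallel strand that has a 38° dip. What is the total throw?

throw_A = 173 × sin(32.5°) = 92.95 m
throw_B = 25.1 × sin(38°) = 15.45 m
total = 92.95 + 15.45 = 108 m

108 m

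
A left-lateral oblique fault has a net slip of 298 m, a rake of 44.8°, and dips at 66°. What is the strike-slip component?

211 m

strike-slip = net slip × cos(rake) = 298 m × cos(44.8°) = 211 m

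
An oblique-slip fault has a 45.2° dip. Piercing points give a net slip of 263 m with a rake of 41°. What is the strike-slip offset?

strike-slip = net slip × cos(rake) = 263 m × cos(41°) = 198 m

198 m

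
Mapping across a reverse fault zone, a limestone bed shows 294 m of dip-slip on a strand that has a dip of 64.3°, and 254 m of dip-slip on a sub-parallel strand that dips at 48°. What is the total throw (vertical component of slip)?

throw_A = 294 × sin(64.3°) = 264.9 m
throw_B = 254 × sin(48°) = 188.8 m
total = 264.9 + 188.8 = 454 m

454 m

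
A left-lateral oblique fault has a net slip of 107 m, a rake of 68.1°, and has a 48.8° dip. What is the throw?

dip-slip = net slip × sin(rake) = 107 m × sin(68.1°) = 99.28 m
throw = dip-slip × sin(dip) = 99.28 × sin(48.8°) = 74.7 m

74.7 m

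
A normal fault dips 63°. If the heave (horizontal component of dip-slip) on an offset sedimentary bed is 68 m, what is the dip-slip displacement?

dip-slip = heave / cos(dip) = 68 / cos(63°) = 150 m

150 m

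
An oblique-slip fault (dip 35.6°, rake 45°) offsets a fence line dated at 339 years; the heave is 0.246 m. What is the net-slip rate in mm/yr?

1.26 mm/yr

dip-slip = heave / cos(dip) = 0.246 / cos(35.6°) = 0.3025 m
net slip = dip-slip / sin(rake) = 0.3025 / sin(45°) = 0.4279 m
rate = 0.4279 m / 339 years = 0.00126 m/yr = 1.26 mm/yr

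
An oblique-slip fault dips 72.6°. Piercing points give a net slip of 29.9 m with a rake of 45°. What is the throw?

20.2 m

dip-slip = net slip × sin(rake) = 29.9 m × sin(45°) = 21.14 m
throw = dip-slip × sin(dip) = 21.14 × sin(72.6°) = 20.2 m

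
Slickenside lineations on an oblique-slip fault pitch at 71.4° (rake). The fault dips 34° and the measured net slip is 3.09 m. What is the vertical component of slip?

1.64 m

dip-slip = net slip × sin(rake) = 3.09 m × sin(71.4°) = 2.929 m
throw = dip-slip × sin(dip) = 2.929 × sin(34°) = 1.64 m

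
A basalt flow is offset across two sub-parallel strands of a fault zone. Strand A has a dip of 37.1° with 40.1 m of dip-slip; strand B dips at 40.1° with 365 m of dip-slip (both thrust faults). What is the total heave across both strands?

heave_A = 40.1 × cos(37.1°) = 31.98 m
heave_B = 365 × cos(40.1°) = 279.2 m
total = 31.98 + 279.2 = 311 m

311 m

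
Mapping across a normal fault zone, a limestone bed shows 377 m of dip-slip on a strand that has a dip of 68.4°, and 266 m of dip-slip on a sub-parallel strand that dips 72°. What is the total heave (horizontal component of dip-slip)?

221 m

heave_A = 377 × cos(68.4°) = 138.8 m
heave_B = 266 × cos(72°) = 82.20 m
total = 138.8 + 82.20 = 221 m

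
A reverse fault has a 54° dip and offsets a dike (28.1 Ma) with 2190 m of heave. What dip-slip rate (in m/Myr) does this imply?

dip-slip = heave / cos(dip) = 2190 m / cos(54°) = 3726 m
rate = 3726 m / 28.1 Ma = 0.000133 m/yr = 133 m/Myr

133 m/Myr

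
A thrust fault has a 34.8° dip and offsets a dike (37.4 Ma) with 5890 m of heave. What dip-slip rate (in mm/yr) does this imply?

0.192 mm/yr

dip-slip = heave / cos(dip) = 5890 m / cos(34.8°) = 7173 m
rate = 7173 m / 37.4 Ma = 0.000192 m/yr = 0.192 mm/yr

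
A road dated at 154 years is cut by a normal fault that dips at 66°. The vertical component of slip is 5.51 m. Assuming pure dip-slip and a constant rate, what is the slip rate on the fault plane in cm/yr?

dip-slip = throw / sin(dip) = 5.51 m / sin(66°) = 6.031 m
rate = 6.031 m / 154 years = 0.0392 m/yr = 3.92 cm/yr

3.92 cm/yr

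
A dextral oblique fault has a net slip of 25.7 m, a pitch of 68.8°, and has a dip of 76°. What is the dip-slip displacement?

24 m

dip-slip = net slip × sin(rake) = 25.7 m × sin(68.8°) = 24 m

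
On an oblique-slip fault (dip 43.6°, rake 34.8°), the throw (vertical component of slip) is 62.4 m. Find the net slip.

dip-slip = throw / sin(dip) = 62.4 / sin(43.6°) = 90.48 m
net slip = dip-slip / sin(rake) = 90.48 / sin(34.8°) = 159 m

159 m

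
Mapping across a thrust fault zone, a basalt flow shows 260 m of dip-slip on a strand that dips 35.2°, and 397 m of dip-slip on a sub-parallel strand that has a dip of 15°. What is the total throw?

253 m

throw_A = 260 × sin(35.2°) = 149.9 m
throw_B = 397 × sin(15°) = 102.8 m
total = 149.9 + 102.8 = 253 m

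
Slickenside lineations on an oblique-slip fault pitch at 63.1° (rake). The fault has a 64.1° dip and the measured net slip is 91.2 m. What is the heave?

35.5 m

dip-slip = net slip × sin(rake) = 91.2 m × sin(63.1°) = 81.33 m
heave = dip-slip × cos(dip) = 81.33 × cos(64.1°) = 35.5 m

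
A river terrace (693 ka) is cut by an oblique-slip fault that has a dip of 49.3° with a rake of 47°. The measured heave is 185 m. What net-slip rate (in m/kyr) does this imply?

dip-slip = heave / cos(dip) = 185 / cos(49.3°) = 283.7 m
net slip = dip-slip / sin(rake) = 283.7 / sin(47°) = 387.9 m
rate = 387.9 m / 693 ka = 0.000560 m/yr = 0.560 m/kyr

0.560 m/kyr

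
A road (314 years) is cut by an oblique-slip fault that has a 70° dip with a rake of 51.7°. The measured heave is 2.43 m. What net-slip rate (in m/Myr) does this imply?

dip-slip = heave / cos(dip) = 2.43 / cos(70°) = 7.105 m
net slip = dip-slip / sin(rake) = 7.105 / sin(51.7°) = 9.053 m
rate = 9.053 m / 314 years = 0.0288 m/yr = 28800 m/Myr

28800 m/Myr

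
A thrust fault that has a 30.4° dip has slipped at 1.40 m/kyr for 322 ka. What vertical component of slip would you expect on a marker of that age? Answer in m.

dip-slip = rate × time = 1.40 m/kyr × 322 ka = 450.8 m
throw = dip-slip × sin(dip) = 450.8 × sin(30.4°) = 228 m

228 m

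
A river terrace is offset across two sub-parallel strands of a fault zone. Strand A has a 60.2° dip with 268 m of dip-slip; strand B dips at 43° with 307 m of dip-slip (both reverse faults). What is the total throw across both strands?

442 m

throw_A = 268 × sin(60.2°) = 232.6 m
throw_B = 307 × sin(43°) = 209.4 m
total = 232.6 + 209.4 = 442 m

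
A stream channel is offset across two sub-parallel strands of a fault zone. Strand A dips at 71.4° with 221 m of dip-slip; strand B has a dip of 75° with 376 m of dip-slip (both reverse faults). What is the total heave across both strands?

168 m

heave_A = 221 × cos(71.4°) = 70.49 m
heave_B = 376 × cos(75°) = 97.32 m
total = 70.49 + 97.32 = 168 m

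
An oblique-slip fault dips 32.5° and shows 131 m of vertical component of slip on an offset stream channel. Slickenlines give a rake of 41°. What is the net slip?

372 m

dip-slip = throw / sin(dip) = 131 / sin(32.5°) = 243.8 m
net slip = dip-slip / sin(rake) = 243.8 / sin(41°) = 372 m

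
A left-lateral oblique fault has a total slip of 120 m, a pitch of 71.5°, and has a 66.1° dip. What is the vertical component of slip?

dip-slip = net slip × sin(rake) = 120 m × sin(71.5°) = 113.8 m
throw = dip-slip × sin(dip) = 113.8 × sin(66.1°) = 104 m

104 m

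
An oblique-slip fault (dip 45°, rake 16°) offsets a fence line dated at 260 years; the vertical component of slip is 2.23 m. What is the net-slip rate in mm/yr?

44 mm/yr

dip-slip = throw / sin(dip) = 2.23 / sin(45°) = 3.154 m
net slip = dip-slip / sin(rake) = 3.154 / sin(16°) = 11.44 m
rate = 11.44 m / 260 years = 0.0440 m/yr = 44 mm/yr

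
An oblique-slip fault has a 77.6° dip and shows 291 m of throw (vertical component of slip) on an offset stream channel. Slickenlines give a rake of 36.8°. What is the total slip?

497 m

dip-slip = throw / sin(dip) = 291 / sin(77.6°) = 298 m
net slip = dip-slip / sin(rake) = 298 / sin(36.8°) = 497 m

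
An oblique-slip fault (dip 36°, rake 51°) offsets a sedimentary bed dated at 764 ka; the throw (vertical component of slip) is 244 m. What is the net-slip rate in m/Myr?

699 m/Myr

dip-slip = throw / sin(dip) = 244 / sin(36°) = 415.1 m
net slip = dip-slip / sin(rake) = 415.1 / sin(51°) = 534.2 m
rate = 534.2 m / 764 ka = 0.000699 m/yr = 699 m/Myr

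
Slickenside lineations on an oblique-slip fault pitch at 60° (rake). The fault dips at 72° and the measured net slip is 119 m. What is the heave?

31.8 m

dip-slip = net slip × sin(rake) = 119 m × sin(60°) = 103.1 m
heave = dip-slip × cos(dip) = 103.1 × cos(72°) = 31.8 m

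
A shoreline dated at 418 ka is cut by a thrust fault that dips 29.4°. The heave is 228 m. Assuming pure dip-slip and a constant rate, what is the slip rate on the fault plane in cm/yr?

0.0626 cm/yr

dip-slip = heave / cos(dip) = 228 m / cos(29.4°) = 261.7 m
rate = 261.7 m / 418 ka = 0.000626 m/yr = 0.0626 cm/yr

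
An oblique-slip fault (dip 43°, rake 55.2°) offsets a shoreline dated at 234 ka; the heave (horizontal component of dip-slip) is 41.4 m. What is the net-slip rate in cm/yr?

dip-slip = heave / cos(dip) = 41.4 / cos(43°) = 56.61 m
net slip = dip-slip / sin(rake) = 56.61 / sin(55.2°) = 68.94 m
rate = 68.94 m / 234 ka = 0.000295 m/yr = 0.0295 cm/yr

0.0295 cm/yr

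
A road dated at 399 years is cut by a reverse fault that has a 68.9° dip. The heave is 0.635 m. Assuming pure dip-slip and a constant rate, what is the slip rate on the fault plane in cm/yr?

0.442 cm/yr

dip-slip = heave / cos(dip) = 0.635 m / cos(68.9°) = 1.764 m
rate = 1.764 m / 399 years = 0.00442 m/yr = 0.442 cm/yr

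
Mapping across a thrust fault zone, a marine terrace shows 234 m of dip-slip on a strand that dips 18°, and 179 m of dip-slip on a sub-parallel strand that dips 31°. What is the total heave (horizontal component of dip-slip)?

heave_A = 234 × cos(18°) = 222.5 m
heave_B = 179 × cos(31°) = 153.4 m
total = 222.5 + 153.4 = 376 m

376 m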